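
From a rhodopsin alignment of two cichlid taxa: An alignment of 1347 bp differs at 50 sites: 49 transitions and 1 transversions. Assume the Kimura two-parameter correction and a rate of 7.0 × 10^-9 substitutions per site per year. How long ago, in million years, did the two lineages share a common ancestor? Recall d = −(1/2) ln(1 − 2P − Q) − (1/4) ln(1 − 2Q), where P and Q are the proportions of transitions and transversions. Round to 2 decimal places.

P = 49/1347 ≈ 0.036377 and Q = 1/1347 ≈ 0.000742.
Under the Kimura two-parameter model, d = −½ ln(1 − 2P − Q) − ¼ ln(1 − 2Q).
1 − 2P − Q = 0.926504, giving −½ ln(0.926504) = 0.038168.
1 − 2Q = 0.998516, giving −¼ ln(0.998516) = 0.000371.
d = 0.038168 + 0.000371 = 0.038539.
Under a molecular clock d = 2μt, so t = d/(2μ) = 0.038539 / (2 × 7.0 × 10^-9) = 2.75 million years.

2.75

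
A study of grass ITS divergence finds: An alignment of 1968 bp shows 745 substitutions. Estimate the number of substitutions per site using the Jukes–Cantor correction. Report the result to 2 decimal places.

0.53

p = 745/1968 ≈ 0.378557.
d = −(3/4) ln(1 − 4p/3) = −0.75 ln(1 − 0.504743) = −0.75 ln(0.495257)
  = −0.75 × (-0.702678) = 0.527009 substitutions/site.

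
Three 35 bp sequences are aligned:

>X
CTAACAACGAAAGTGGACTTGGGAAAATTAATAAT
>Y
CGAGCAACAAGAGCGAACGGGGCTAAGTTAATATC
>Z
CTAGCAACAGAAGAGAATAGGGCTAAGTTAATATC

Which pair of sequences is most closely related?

Y and Z

X–Y: 13/35 differ, p = 0.371, d = 0.513.
X–Z: 13/35 differ, p = 0.371, d = 0.513.
Y–Z: 6/35 differ, p = 0.171, d = 0.195.
The smallest distance is between Y and Z.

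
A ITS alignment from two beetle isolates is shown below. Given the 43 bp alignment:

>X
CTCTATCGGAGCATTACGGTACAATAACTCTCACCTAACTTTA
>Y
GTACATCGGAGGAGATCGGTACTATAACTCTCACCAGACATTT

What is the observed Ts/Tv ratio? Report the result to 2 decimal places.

Transitions are A↔G and C↔T; transversions are all other mismatches.
Transitions: 2. Transversions: 10.
R = 2/10 = 0.20.

0.20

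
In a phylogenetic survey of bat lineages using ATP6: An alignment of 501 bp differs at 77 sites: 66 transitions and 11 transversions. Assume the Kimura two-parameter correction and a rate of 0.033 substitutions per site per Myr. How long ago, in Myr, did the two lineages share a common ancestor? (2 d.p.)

2.72

P = 66/501 ≈ 0.131737 and Q = 11/501 ≈ 0.021956.
Under the Kimura two-parameter model, d = −½ ln(1 − 2P − Q) − ¼ ln(1 − 2Q).
1 − 2P − Q = 0.71457, giving −½ ln(0.71457) = 0.168037.
1 − 2Q = 0.956088, giving −¼ ln(0.956088) = 0.011226.
d = 0.168037 + 0.011226 = 0.179263.
Under a molecular clock d = 2μt, so t = d/(2μ) = 0.179263 / (2 × 0.033) = 2.72 Myr.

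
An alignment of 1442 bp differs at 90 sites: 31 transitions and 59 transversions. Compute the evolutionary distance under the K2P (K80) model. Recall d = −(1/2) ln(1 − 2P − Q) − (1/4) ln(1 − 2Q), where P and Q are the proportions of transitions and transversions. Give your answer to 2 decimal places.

P = 31/1442 ≈ 0.021498 and Q = 59/1442 ≈ 0.040915.
Under the Kimura two-parameter model, d = −½ ln(1 − 2P − Q) − ¼ ln(1 − 2Q).
1 − 2P − Q = 0.916089, giving −½ ln(0.916089) = 0.043821.
1 − 2Q = 0.91817, giving −¼ ln(0.91817) = 0.021343.
d = 0.043821 + 0.021343 = 0.065164.

0.07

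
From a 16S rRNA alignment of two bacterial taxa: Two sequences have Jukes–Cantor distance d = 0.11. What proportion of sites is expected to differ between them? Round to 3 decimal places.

0.102

p = (3/4)(1 − e^(−4d/3)) = 0.75 × (1 − e^(-0.146667)) = 0.75 × (1 − 0.863582) = 0.102314.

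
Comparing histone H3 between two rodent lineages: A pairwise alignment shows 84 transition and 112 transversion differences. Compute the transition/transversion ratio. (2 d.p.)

0.75

R = 84/112 = 0.75.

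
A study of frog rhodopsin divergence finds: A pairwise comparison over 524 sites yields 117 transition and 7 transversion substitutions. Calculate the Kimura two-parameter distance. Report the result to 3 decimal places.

0.315

P = 117/524 ≈ 0.223282 and Q = 7/524 ≈ 0.013359.
Under the Kimura two-parameter model, d = −½ ln(1 − 2P − Q) − ¼ ln(1 − 2Q).
1 − 2P − Q = 0.540077, giving −½ ln(0.540077) = 0.308022.
1 − 2Q = 0.973282, giving −¼ ln(0.973282) = 0.006770.
d = 0.308022 + 0.006770 = 0.314792.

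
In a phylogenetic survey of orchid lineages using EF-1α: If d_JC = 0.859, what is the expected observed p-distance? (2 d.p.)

0.51

p = (3/4)(1 − e^(−4d/3)) = 0.75 × (1 − e^(-1.145333)) = 0.75 × (1 − 0.318118) = 0.511412.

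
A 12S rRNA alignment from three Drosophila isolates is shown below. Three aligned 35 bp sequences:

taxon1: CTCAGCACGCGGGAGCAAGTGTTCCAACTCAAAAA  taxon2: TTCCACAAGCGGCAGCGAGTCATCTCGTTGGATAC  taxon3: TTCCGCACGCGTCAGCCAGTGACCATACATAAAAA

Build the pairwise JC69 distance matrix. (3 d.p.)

d(taxon1,taxon2) = 0.705, d(taxon1,taxon3) = 0.407, d(taxon2,taxon3) = 0.635

taxon1–taxon2: 16/35 sites differ → p ≈ 0.457143, d = −0.75 ln(1 − 0.609524) = 0.705292 ≈ 0.705.
taxon1–taxon3: 11/35 sites differ → p ≈ 0.314286, d = −0.75 ln(1 − 0.419048) = 0.407315 ≈ 0.407.
taxon2–taxon3: 15/35 sites differ → p ≈ 0.428571, d = −0.75 ln(1 − 0.571428) = 0.635472 ≈ 0.635.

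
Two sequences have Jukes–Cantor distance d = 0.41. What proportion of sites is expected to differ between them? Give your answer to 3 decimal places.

p = (3/4)(1 − e^(−4d/3)) = 0.75 × (1 − e^(-0.546667)) = 0.75 × (1 − 0.578876) = 0.315843.

0.316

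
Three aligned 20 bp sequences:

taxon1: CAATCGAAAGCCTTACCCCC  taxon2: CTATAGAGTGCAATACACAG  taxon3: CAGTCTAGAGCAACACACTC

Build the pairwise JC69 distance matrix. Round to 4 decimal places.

d(taxon1,taxon2) = 0.6872, d(taxon1,taxon3) = 0.5716, d(taxon2,taxon3) = 0.5716

taxon1–taxon2: 9/20 sites differ → p = 0.45, d = −0.75 ln(1 − 0.6) = 0.687218 ≈ 0.6872.
taxon1–taxon3: 8/20 sites differ → p = 0.4, d = −0.75 ln(1 − 0.533333) = 0.571605 ≈ 0.5716.
taxon2–taxon3: 8/20 sites differ → p = 0.4, d = −0.75 ln(1 − 0.533333) = 0.571605 ≈ 0.5716.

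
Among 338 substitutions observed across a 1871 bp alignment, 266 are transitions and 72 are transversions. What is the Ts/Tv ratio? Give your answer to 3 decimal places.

3.694

R = 266/72 = 3.694444… ≈ 3.694 (to 3 d.p.).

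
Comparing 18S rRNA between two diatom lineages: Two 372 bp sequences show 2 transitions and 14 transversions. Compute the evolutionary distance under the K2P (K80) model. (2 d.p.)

P = 2/372 ≈ 0.005376 and Q = 14/372 ≈ 0.037634.
Under the Kimura two-parameter model, d = −½ ln(1 − 2P − Q) − ¼ ln(1 − 2Q).
1 − 2P − Q = 0.951614, giving −½ ln(0.951614) = 0.024798.
1 − 2Q = 0.924732, giving −¼ ln(0.924732) = 0.019563.
d = 0.024798 + 0.019563 = 0.044361.

0.04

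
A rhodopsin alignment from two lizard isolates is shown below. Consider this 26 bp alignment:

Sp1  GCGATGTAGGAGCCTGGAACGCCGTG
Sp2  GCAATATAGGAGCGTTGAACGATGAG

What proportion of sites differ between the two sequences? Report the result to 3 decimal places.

0.269

The sequences differ at 7 of 26 positions (sites 3, 6, 14, 16, 22, 23, 25).
p = 7/26 = 0.269230… ≈ 0.269 (to 3 d.p.).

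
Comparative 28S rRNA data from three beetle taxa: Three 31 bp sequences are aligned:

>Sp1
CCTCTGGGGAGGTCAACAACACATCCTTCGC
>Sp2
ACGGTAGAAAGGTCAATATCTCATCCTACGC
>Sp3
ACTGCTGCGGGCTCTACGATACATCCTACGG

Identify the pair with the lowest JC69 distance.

Sp1 and Sp2

Sp1–Sp2: 10/31 differ, p = 0.323, d = 0.422.
Sp1–Sp3: 12/31 differ, p = 0.387, d = 0.544.
Sp2–Sp3: 14/31 differ, p = 0.452, d = 0.691.
The smallest distance is between Sp1 and Sp2.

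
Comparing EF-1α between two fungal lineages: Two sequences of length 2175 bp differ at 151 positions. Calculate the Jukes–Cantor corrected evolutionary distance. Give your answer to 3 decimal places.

0.073

p = 151/2175 ≈ 0.069425.
d = −(3/4) ln(1 − 4p/3) = −0.75 ln(1 − 0.092567) = −0.75 ln(0.907433)
  = −0.75 × (-0.097136) = 0.072852 substitutions/site.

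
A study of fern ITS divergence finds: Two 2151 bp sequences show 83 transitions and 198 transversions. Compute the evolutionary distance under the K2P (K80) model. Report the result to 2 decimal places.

P = 83/2151 ≈ 0.038587 and Q = 198/2151 ≈ 0.09205.
Under the Kimura two-parameter model, d = −½ ln(1 − 2P − Q) − ¼ ln(1 − 2Q).
1 − 2P − Q = 0.830776, giving −½ ln(0.830776) = 0.092698.
1 − 2Q = 0.8159, giving −¼ ln(0.8159) = 0.050866.
d = 0.092698 + 0.050866 = 0.143564.

0.14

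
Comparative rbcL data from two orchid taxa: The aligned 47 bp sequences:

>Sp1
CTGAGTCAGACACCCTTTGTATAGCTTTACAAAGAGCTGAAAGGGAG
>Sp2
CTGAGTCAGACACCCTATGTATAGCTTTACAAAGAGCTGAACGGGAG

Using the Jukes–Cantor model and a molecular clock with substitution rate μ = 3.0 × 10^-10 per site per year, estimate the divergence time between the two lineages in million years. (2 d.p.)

73.01

The sequences differ at 2 of 47 sites (17, 42), so p = 2/47 ≈ 0.042553.
d = −(3/4) ln(1 − 4p/3) = −0.75 ln(1 − 0.056737) = −0.75 ln(0.943263)
  = −0.75 × (-0.058410) = 0.043808 substitutions/site.
Under a molecular clock d = 2μt, so t = d/(2μ) = 0.043808 / (2 × 3.0 × 10^-10) = 73.01 million years.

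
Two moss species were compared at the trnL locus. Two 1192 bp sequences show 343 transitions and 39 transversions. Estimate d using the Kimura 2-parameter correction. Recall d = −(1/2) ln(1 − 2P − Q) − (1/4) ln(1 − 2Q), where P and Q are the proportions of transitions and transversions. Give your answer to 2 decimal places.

0.49

P = 343/1192 ≈ 0.287752 and Q = 39/1192 ≈ 0.032718.
Under the Kimura two-parameter model, d = −½ ln(1 − 2P − Q) − ¼ ln(1 − 2Q).
1 − 2P − Q = 0.391778, giving −½ ln(0.391778) = 0.468530.
1 − 2Q = 0.934564, giving −¼ ln(0.934564) = 0.016919.
d = 0.468530 + 0.016919 = 0.485449.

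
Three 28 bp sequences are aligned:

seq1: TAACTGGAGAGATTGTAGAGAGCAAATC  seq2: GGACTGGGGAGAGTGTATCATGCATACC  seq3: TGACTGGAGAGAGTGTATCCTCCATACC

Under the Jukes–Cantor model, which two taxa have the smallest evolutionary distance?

seq1–seq2: 10/28 differ, p = 0.357, d = 0.485.
seq1–seq3: 9/28 differ, p = 0.321, d = 0.420.
seq2–seq3: 4/28 differ, p = 0.143, d = 0.158.
The smallest distance is between seq2 and seq3.

seq2 and seq3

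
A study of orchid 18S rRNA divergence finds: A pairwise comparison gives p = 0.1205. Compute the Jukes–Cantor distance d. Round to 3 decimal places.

0.131

d = −(3/4) ln(1 − 4p/3) = −0.75 ln(1 − 0.160667) = −0.75 ln(0.839333)
  = −0.75 × (-0.175148) = 0.131361 substitutions/site.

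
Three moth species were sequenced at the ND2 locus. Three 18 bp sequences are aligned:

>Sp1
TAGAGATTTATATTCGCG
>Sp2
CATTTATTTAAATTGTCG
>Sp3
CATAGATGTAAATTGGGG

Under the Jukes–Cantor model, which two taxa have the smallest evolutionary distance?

Sp1–Sp2: 7/18 differ, p = 0.389, d = 0.548.
Sp1–Sp3: 6/18 differ, p = 0.333, d = 0.441.
Sp2–Sp3: 5/18 differ, p = 0.278, d = 0.347.
The smallest distance is between Sp2 and Sp3.

Sp2 and Sp3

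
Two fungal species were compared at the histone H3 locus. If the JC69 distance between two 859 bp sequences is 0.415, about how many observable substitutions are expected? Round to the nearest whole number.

Invert JC69: p = (3/4)(1 − e^(−4d/3)) = 0.75 × (1 − e^(-0.553333)) = 0.75 × (1 − 0.575030) = 0.318728.
Expected differing sites = pL ≈ 0.318728 × 859 = 273.787352 ≈ 274.

274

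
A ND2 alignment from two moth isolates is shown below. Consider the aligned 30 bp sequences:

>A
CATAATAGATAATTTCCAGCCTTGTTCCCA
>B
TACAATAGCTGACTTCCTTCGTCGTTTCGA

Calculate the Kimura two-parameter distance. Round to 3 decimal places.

Of 30 sites, 6 differences are transitions and 5 are transversions, so P = 6/30 = 0.2 and Q = 5/30 ≈ 0.166667.
Under the Kimura two-parameter model, d = −½ ln(1 − 2P − Q) − ¼ ln(1 − 2Q).
1 − 2P − Q = 0.433333, giving −½ ln(0.433333) = 0.418124.
1 − 2Q = 0.666666, giving −¼ ln(0.666666) = 0.101367.
d = 0.418124 + 0.101367 = 0.519491.

0.519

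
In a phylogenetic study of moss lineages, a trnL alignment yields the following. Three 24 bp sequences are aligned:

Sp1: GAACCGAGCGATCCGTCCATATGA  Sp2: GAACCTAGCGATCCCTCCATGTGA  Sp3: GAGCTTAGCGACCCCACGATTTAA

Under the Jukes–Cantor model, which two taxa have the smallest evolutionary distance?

Sp1 and Sp2

Sp1–Sp2: 3/24 differ, p = 0.125, d = 0.137.
Sp1–Sp3: 9/24 differ, p = 0.375, d = 0.520.
Sp2–Sp3: 7/24 differ, p = 0.292, d = 0.369.
The smallest distance is between Sp1 and Sp2.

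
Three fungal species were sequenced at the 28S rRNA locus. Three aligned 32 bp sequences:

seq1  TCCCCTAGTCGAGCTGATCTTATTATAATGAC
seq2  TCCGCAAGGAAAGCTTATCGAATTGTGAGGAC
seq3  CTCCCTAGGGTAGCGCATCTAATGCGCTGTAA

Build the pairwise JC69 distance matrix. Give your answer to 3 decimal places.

d(seq1,seq2) = 0.460, d(seq1,seq3) = 0.824, d(seq2,seq3) = 0.824

seq1–seq2: 11/32 sites differ → p = 0.34375, d = −0.75 ln(1 − 0.458333) = 0.459828 ≈ 0.460.
seq1–seq3: 16/32 sites differ → p = 0.5, d = −0.75 ln(1 − 0.666667) = 0.823960 ≈ 0.824.
seq2–seq3: 16/32 sites differ → p = 0.5, d = −0.75 ln(1 − 0.666667) = 0.823960 ≈ 0.824.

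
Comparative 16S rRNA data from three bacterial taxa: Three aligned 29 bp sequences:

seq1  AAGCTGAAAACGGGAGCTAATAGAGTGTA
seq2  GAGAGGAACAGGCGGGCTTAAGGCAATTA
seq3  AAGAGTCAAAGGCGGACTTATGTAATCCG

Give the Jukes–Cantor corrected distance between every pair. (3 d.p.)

d(seq1,seq2) = 0.774, d(seq1,seq3) = 0.878, d(seq2,seq3) = 0.602

seq1–seq2: 14/29 sites differ → p ≈ 0.482759, d = −0.75 ln(1 − 0.643679) = 0.773942 ≈ 0.774.
seq1–seq3: 15/29 sites differ → p ≈ 0.517241, d = −0.75 ln(1 − 0.689655) = 0.877553 ≈ 0.878.
seq2–seq3: 12/29 sites differ → p ≈ 0.413793, d = −0.75 ln(1 − 0.551724) = 0.601760 ≈ 0.602.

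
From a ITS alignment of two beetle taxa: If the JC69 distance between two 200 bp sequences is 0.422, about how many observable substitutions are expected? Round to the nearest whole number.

65

Invert JC69: p = (3/4)(1 − e^(−4d/3)) = 0.75 × (1 − e^(-0.562667)) = 0.75 × (1 − 0.569688) = 0.322734.
Expected differing sites = pL ≈ 0.322734 × 200 = 64.5468 ≈ 65.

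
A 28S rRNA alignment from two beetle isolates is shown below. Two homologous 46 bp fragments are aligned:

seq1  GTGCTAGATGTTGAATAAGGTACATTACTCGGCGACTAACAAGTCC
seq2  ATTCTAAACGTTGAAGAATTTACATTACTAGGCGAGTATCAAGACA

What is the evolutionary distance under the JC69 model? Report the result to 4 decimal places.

0.3206

The sequences differ at 12 of 46 sites, so p = 12/46 ≈ 0.26087.
d = −(3/4) ln(1 − 4p/3) = −0.75 ln(1 − 0.347827) = −0.75 ln(0.652173)
  = −0.75 × (-0.427445) = 0.320584 substitutions/site.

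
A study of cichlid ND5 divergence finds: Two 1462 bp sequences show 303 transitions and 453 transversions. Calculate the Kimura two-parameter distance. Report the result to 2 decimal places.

P = 303/1462 ≈ 0.20725 and Q = 453/1462 ≈ 0.30985.
Under the Kimura two-parameter model, d = −½ ln(1 − 2P − Q) − ¼ ln(1 − 2Q).
1 − 2P − Q = 0.27565, giving −½ ln(0.27565) = 0.644312.
1 − 2Q = 0.3803, giving −¼ ln(0.3803) = 0.241699.
d = 0.644312 + 0.241699 = 0.886011.

0.89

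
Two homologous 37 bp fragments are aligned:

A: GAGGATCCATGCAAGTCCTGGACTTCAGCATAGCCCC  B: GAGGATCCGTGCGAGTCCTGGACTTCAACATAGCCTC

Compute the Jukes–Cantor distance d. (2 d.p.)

The sequences differ at 4 of 37 sites (9, 13, 28, 36), so p = 4/37 ≈ 0.108108.
d = −(3/4) ln(1 − 4p/3) = −0.75 ln(1 − 0.144144) = −0.75 ln(0.855856)
  = −0.75 × (-0.155653) = 0.116740 substitutions/site.

0.12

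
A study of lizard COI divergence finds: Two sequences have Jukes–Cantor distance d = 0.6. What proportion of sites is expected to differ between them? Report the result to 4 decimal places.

0.4130

p = (3/4)(1 − e^(−4d/3)) = 0.75 × (1 − e^(-0.8)) = 0.75 × (1 − 0.449329) = 0.413003.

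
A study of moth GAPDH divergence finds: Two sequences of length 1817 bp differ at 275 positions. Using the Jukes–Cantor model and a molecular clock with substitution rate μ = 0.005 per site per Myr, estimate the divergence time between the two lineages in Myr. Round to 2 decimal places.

16.90

p = 275/1817 ≈ 0.151348.
d = −(3/4) ln(1 − 4p/3) = −0.75 ln(1 − 0.201797) = −0.75 ln(0.798203)
  = −0.75 × (-0.225392) = 0.169044 substitutions/site.
Under a molecular clock d = 2μt, so t = d/(2μ) = 0.169044 / (2 × 0.005) = 16.90 Myr.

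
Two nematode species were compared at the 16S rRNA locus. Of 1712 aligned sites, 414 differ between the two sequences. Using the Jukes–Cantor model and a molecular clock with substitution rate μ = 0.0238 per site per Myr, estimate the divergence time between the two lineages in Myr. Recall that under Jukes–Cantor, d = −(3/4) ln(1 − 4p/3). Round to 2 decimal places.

6.13

p = 414/1712 ≈ 0.241822.
d = −(3/4) ln(1 − 4p/3) = −0.75 ln(1 − 0.322429) = −0.75 ln(0.677571)
  = −0.75 × (-0.389241) = 0.291931 substitutions/site.
Under a molecular clock d = 2μt, so t = d/(2μ) = 0.291931 / (2 × 0.0238) = 6.13 Myr.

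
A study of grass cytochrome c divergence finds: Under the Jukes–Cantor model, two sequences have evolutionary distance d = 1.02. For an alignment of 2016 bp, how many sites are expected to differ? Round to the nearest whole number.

1124

Invert JC69: p = (3/4)(1 − e^(−4d/3)) = 0.75 × (1 − e^(-1.36)) = 0.75 × (1 − 0.256661) = 0.557504.
Expected differing sites = pL ≈ 0.557504 × 2016 = 1123.928064 ≈ 1124.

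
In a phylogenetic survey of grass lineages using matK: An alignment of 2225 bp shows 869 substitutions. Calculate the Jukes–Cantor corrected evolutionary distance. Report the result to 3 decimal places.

p = 869/2225 ≈ 0.390562.
d = −(3/4) ln(1 − 4p/3) = −0.75 ln(1 − 0.520749) = −0.75 ln(0.479251)
  = −0.75 × (-0.735531) = 0.551648 substitutions/site.

0.552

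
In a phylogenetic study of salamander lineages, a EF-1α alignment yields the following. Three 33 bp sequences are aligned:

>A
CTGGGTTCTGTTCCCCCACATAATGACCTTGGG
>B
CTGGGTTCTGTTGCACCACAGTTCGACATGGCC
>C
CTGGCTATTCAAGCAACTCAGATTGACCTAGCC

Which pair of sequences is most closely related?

A–B: 10/33 differ, p = 0.303, d = 0.388.
A–C: 15/33 differ, p = 0.455, d = 0.699.
B–C: 12/33 differ, p = 0.364, d = 0.497.
The smallest distance is between A and B.

A and B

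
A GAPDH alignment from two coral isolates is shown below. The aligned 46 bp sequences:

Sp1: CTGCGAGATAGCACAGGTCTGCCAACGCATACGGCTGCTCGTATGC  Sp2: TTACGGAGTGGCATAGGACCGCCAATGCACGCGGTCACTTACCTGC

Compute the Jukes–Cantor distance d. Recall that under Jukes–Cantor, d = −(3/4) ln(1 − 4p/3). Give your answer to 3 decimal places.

0.600

The sequences differ at 19 of 46 sites, so p = 19/46 ≈ 0.413043.
d = −(3/4) ln(1 − 4p/3) = −0.75 ln(1 − 0.550724) = −0.75 ln(0.449276)
  = −0.75 × (-0.800118) = 0.600089 substitutions/site.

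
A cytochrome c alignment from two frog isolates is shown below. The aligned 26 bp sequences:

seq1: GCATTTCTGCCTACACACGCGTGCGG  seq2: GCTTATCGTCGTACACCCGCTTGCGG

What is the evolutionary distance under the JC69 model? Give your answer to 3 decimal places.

0.334

The sequences differ at 7 of 26 sites (3, 5, 8, 9, 11, 17, 21), so p = 7/26 ≈ 0.269231.
d = −(3/4) ln(1 − 4p/3) = −0.75 ln(1 − 0.358975) = −0.75 ln(0.641025)
  = −0.75 × (-0.444687) = 0.333515 substitutions/site.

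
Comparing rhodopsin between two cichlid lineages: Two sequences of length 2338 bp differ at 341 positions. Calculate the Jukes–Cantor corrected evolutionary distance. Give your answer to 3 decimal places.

0.162

p = 341/2338 ≈ 0.145851.
d = −(3/4) ln(1 − 4p/3) = −0.75 ln(1 − 0.194468) = −0.75 ln(0.805532)
  = −0.75 × (-0.216252) = 0.162189 substitutions/site.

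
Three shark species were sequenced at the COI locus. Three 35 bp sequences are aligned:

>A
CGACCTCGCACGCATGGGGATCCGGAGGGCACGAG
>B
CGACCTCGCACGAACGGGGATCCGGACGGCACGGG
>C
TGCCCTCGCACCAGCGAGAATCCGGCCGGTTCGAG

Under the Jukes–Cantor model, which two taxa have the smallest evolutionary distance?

A–B: 4/35 differ, p = 0.114, d = 0.124.
A–C: 12/35 differ, p = 0.343, d = 0.458.
B–C: 10/35 differ, p = 0.286, d = 0.360.
The smallest distance is between A and B.

A and B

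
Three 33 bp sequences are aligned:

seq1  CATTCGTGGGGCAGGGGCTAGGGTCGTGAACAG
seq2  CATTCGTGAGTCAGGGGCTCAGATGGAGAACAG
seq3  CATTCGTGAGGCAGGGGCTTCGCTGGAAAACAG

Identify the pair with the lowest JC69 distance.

seq1–seq2: 7/33 differ, p = 0.212, d = 0.249.
seq1–seq3: 7/33 differ, p = 0.212, d = 0.249.
seq2–seq3: 5/33 differ, p = 0.152, d = 0.169.
The smallest distance is between seq2 and seq3.

seq2 and seq3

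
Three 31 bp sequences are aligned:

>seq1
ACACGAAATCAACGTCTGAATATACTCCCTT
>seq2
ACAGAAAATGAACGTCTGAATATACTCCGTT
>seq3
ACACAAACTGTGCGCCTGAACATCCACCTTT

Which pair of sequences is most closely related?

seq1–seq2: 4/31 differ, p = 0.129, d = 0.142.
seq1–seq3: 10/31 differ, p = 0.323, d = 0.422.
seq2–seq3: 9/31 differ, p = 0.290, d = 0.367.
The smallest distance is between seq1 and seq2.

seq1 and seq2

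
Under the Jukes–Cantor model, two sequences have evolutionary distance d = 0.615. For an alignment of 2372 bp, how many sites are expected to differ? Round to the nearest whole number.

995

Invert JC69: p = (3/4)(1 − e^(−4d/3)) = 0.75 × (1 − e^(-0.82)) = 0.75 × (1 − 0.440432) = 0.419676.
Expected differing sites = pL ≈ 0.419676 × 2372 = 995.471472 ≈ 995.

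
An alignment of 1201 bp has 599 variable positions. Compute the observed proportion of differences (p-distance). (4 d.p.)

0.4988

p = 599/1201 = 0.498751… ≈ 0.4988 (to 4 d.p.).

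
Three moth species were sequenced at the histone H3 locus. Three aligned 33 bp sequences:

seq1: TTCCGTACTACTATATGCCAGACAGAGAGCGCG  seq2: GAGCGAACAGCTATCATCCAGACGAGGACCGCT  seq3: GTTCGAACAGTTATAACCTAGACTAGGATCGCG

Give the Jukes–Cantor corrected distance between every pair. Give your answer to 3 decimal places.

seq1–seq2: 14/33 sites differ → p ≈ 0.424242, d = −0.75 ln(1 − 0.565656) = 0.625439 ≈ 0.625.
seq1–seq3: 13/33 sites differ → p ≈ 0.393939, d = −0.75 ln(1 − 0.525252) = 0.558728 ≈ 0.559.
seq2–seq3: 9/33 sites differ → p ≈ 0.272727, d = −0.75 ln(1 − 0.363636) = 0.338988 ≈ 0.339.

d(seq1,seq2) = 0.625, d(seq1,seq3) = 0.559, d(seq2,seq3) = 0.339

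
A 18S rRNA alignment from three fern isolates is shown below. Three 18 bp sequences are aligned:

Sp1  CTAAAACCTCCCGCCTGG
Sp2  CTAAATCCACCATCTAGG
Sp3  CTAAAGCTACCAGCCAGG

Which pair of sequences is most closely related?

Sp2 and Sp3

Sp1–Sp2: 6/18 differ, p = 0.333, d = 0.441.
Sp1–Sp3: 5/18 differ, p = 0.278, d = 0.347.
Sp2–Sp3: 4/18 differ, p = 0.222, d = 0.264.
The smallest distance is between Sp2 and Sp3.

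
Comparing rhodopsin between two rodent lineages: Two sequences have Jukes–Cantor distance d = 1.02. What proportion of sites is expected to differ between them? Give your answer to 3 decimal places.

p = (3/4)(1 − e^(−4d/3)) = 0.75 × (1 − e^(-1.36)) = 0.75 × (1 − 0.256661) = 0.557504.

0.558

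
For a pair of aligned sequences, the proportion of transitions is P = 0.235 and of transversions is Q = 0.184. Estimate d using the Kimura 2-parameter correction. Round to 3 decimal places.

Under the Kimura two-parameter model, d = −½ ln(1 − 2P − Q) − ¼ ln(1 − 2Q).
1 − 2P − Q = 0.346, giving −½ ln(0.346) = 0.530658.
1 − 2Q = 0.632, giving −¼ ln(0.632) = 0.114716.
d = 0.530658 + 0.114716 = 0.645374.

0.645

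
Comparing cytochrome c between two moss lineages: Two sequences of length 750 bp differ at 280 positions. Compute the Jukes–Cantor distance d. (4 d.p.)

0.5165

p = 280/750 ≈ 0.373333.
d = −(3/4) ln(1 − 4p/3) = −0.75 ln(1 − 0.497777) = −0.75 ln(0.502223)
  = −0.75 × (-0.688711) = 0.516533 substitutions/site.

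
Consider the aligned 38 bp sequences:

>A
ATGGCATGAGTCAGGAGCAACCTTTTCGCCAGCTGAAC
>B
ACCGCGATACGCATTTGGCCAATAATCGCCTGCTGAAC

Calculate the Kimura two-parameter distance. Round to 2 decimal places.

Of 38 sites, 2 differences are transitions and 16 are transversions, so P = 2/38 ≈ 0.052632 and Q = 16/38 ≈ 0.421053.
Under the Kimura two-parameter model, d = −½ ln(1 − 2P − Q) − ¼ ln(1 − 2Q).
1 − 2P − Q = 0.473683, giving −½ ln(0.473683) = 0.373608.
1 − 2Q = 0.157894, giving −¼ ln(0.157894) = 0.461458.
d = 0.373608 + 0.461458 = 0.835066.

0.84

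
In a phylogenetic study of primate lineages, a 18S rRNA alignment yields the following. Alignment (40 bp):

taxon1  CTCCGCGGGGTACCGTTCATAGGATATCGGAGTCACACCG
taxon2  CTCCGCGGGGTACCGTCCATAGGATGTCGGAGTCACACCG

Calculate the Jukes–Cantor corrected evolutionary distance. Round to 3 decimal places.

The sequences differ at 2 of 40 sites (17, 26), so p = 2/40 = 0.05.
d = −(3/4) ln(1 − 4p/3) = −0.75 ln(1 − 0.066667) = −0.75 ln(0.933333)
  = −0.75 × (-0.068993) = 0.051745 substitutions/site.

0.052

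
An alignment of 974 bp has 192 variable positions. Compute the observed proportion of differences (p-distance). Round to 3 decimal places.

p = 192/974 = 0.197125… ≈ 0.197 (to 3 d.p.).

0.197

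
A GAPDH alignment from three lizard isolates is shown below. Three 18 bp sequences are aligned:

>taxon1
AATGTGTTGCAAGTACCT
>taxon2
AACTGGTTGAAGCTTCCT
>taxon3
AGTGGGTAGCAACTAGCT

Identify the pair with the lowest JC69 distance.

taxon1–taxon2: 7/18 differ, p = 0.389, d = 0.548.
taxon1–taxon3: 5/18 differ, p = 0.278, d = 0.347.
taxon2–taxon3: 8/18 differ, p = 0.444, d = 0.673.
The smallest distance is between taxon1 and taxon3.

taxon1 and taxon3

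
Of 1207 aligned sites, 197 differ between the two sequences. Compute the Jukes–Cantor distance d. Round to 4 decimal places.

p = 197/1207 ≈ 0.163215.
d = −(3/4) ln(1 − 4p/3) = −0.75 ln(1 − 0.21762) = −0.75 ln(0.78238)
  = −0.75 × (-0.245415) = 0.184061 substitutions/site.

0.1841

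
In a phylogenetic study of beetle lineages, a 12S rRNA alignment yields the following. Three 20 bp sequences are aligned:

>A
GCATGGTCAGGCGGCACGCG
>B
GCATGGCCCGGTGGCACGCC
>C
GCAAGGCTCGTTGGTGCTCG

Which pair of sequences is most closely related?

A and B

A–B: 4/20 differ, p = 0.200, d = 0.233.
A–C: 9/20 differ, p = 0.450, d = 0.687.
B–C: 7/20 differ, p = 0.350, d = 0.471.
The smallest distance is between A and B.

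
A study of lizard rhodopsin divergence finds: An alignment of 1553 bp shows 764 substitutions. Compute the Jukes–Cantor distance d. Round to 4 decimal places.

p = 764/1553 ≈ 0.491951.
d = −(3/4) ln(1 − 4p/3) = −0.75 ln(1 − 0.655935) = −0.75 ln(0.344065)
  = −0.75 × (-1.066925) = 0.800194 substitutions/site.

0.8002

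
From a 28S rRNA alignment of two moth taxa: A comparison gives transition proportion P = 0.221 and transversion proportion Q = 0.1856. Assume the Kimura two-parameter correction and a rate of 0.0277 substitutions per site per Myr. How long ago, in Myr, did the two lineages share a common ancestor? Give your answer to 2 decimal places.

11.01

Under the Kimura two-parameter model, d = −½ ln(1 − 2P − Q) − ¼ ln(1 − 2Q).
1 − 2P − Q = 0.3724, giving −½ ln(0.3724) = 0.493893.
1 − 2Q = 0.6288, giving −¼ ln(0.6288) = 0.115986.
d = 0.493893 + 0.115986 = 0.609879.
Under a molecular clock d = 2μt, so t = d/(2μ) = 0.609879 / (2 × 0.0277) = 11.01 Myr.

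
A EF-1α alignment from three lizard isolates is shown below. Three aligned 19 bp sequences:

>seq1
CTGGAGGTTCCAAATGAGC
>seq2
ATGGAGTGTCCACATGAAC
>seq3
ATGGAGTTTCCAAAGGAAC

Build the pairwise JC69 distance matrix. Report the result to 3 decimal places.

seq1–seq2: 5/19 sites differ → p ≈ 0.263158, d = −0.75 ln(1 − 0.350877) = 0.324100 ≈ 0.324.
seq1–seq3: 4/19 sites differ → p ≈ 0.210526, d = −0.75 ln(1 − 0.280701) = 0.247109 ≈ 0.247.
seq2–seq3: 3/19 sites differ → p ≈ 0.157895, d = −0.75 ln(1 − 0.210527) = 0.177292 ≈ 0.177.

d(seq1,seq2) = 0.324, d(seq1,seq3) = 0.247, d(seq2,seq3) = 0.177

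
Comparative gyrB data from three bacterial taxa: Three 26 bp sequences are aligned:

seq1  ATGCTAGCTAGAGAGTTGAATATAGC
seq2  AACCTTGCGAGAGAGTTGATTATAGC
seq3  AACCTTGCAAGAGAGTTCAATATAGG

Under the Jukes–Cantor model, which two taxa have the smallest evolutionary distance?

seq1–seq2: 5/26 differ, p = 0.192, d = 0.222.
seq1–seq3: 6/26 differ, p = 0.231, d = 0.276.
seq2–seq3: 4/26 differ, p = 0.154, d = 0.172.
The smallest distance is between seq2 and seq3.

seq2 and seq3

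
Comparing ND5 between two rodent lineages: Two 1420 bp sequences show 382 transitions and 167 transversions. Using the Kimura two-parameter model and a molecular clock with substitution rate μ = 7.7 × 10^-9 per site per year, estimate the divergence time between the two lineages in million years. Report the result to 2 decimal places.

38.97

P = 382/1420 ≈ 0.269014 and Q = 167/1420 ≈ 0.117606.
Under the Kimura two-parameter model, d = −½ ln(1 − 2P − Q) − ¼ ln(1 − 2Q).
1 − 2P − Q = 0.344366, giving −½ ln(0.344366) = 0.533025.
1 − 2Q = 0.764788, giving −¼ ln(0.764788) = 0.067039.
d = 0.533025 + 0.067039 = 0.600064.
Under a molecular clock d = 2μt, so t = d/(2μ) = 0.600064 / (2 × 7.7 × 10^-9) = 38.97 million years.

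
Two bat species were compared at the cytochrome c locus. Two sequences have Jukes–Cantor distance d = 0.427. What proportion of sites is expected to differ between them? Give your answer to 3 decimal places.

p = (3/4)(1 − e^(−4d/3)) = 0.75 × (1 − e^(-0.569333)) = 0.75 × (1 − 0.565903) = 0.325573.

0.326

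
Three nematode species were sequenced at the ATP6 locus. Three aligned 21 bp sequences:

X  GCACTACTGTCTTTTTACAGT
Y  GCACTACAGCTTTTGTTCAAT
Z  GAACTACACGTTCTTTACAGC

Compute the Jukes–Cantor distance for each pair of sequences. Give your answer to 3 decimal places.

d(X,Y) = 0.360, d(X,Z) = 0.441, d(Y,Z) = 0.532

X–Y: 6/21 sites differ → p ≈ 0.285714, d = −0.75 ln(1 − 0.380952) = 0.359679 ≈ 0.360.
X–Z: 7/21 sites differ → p ≈ 0.333333, d = −0.75 ln(1 − 0.444444) = 0.440839 ≈ 0.441.
Y–Z: 8/21 sites differ → p ≈ 0.380952, d = −0.75 ln(1 − 0.507936) = 0.531860 ≈ 0.532.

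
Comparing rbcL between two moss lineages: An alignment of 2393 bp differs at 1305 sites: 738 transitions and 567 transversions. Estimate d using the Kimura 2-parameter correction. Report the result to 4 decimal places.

P = 738/2393 ≈ 0.308399 and Q = 567/2393 ≈ 0.236941.
Under the Kimura two-parameter model, d = −½ ln(1 − 2P − Q) − ¼ ln(1 − 2Q).
1 − 2P − Q = 0.146261, giving −½ ln(0.146261) = 0.961181.
1 − 2Q = 0.526118, giving −¼ ln(0.526118) = 0.160557.
d = 0.961181 + 0.160557 = 1.121738.

1.1217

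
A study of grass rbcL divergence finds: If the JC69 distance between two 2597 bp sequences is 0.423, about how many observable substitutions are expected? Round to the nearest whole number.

840

Invert JC69: p = (3/4)(1 − e^(−4d/3)) = 0.75 × (1 − e^(-0.564)) = 0.75 × (1 − 0.568929) = 0.323303.
Expected differing sites = pL ≈ 0.323303 × 2597 = 839.617891 ≈ 840.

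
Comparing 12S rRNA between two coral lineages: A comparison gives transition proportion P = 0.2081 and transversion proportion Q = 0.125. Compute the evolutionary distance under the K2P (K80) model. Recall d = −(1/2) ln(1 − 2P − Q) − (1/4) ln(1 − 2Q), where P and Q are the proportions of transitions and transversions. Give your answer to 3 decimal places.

Under the Kimura two-parameter model, d = −½ ln(1 − 2P − Q) − ¼ ln(1 − 2Q).
1 − 2P − Q = 0.4588, giving −½ ln(0.4588) = 0.389570.
1 − 2Q = 0.75, giving −¼ ln(0.75) = 0.071921.
d = 0.389570 + 0.071921 = 0.461491.

0.461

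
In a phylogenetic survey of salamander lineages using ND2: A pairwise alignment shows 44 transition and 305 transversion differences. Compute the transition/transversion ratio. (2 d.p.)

R = 44/305 = 0.144262… ≈ 0.14 (to 2 d.p.).

0.14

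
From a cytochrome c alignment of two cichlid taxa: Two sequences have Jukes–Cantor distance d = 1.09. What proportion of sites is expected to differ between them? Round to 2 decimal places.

0.57

p = (3/4)(1 − e^(−4d/3)) = 0.75 × (1 − e^(-1.453333)) = 0.75 × (1 − 0.233790) = 0.574658.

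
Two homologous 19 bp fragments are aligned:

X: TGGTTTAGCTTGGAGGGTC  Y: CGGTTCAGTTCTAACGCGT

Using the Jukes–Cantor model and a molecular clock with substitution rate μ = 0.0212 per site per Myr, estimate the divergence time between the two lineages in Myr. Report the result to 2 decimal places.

21.40

The sequences differ at 10 of 19 sites (1, 6, 9, 11, 12, 13, 15, 17, 18, 19), so p = 10/19 ≈ 0.526316.
d = −(3/4) ln(1 − 4p/3) = −0.75 ln(1 − 0.701755) = −0.75 ln(0.298245)
  = −0.75 × (-1.209840) = 0.907380 substitutions/site.
Under a molecular clock d = 2μt, so t = d/(2μ) = 0.907380 / (2 × 0.0212) = 21.40 Myr.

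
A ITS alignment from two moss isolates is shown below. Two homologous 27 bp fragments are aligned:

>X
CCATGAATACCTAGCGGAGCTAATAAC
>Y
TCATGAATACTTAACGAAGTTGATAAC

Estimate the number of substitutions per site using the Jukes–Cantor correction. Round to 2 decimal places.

The sequences differ at 6 of 27 sites (1, 11, 14, 17, 20, 22), so p = 6/27 ≈ 0.222222.
d = −(3/4) ln(1 − 4p/3) = −0.75 ln(1 − 0.296296) = −0.75 ln(0.703704)
  = −0.75 × (-0.351397) = 0.263548 substitutions/site.

0.26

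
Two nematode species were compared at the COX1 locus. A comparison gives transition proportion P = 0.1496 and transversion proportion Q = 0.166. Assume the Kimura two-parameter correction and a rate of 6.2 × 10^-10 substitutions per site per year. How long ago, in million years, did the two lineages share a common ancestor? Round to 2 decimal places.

333.71

Under the Kimura two-parameter model, d = −½ ln(1 − 2P − Q) − ¼ ln(1 − 2Q).
1 − 2P − Q = 0.5348, giving −½ ln(0.5348) = 0.312931.
1 − 2Q = 0.668, giving −¼ ln(0.668) = 0.100867.
d = 0.312931 + 0.100867 = 0.413798.
Under a molecular clock d = 2μt, so t = d/(2μ) = 0.413798 / (2 × 6.2 × 10^-10) = 333.71 million years.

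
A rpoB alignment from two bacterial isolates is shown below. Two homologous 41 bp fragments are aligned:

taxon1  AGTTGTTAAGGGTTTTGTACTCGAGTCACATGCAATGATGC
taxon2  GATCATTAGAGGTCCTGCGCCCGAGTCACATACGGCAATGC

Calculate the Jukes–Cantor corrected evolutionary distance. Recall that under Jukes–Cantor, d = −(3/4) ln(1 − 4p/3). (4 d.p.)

The sequences differ at 16 of 41 sites, so p = 16/41 ≈ 0.390244.
d = −(3/4) ln(1 − 4p/3) = −0.75 ln(1 − 0.520325) = −0.75 ln(0.479675)
  = −0.75 × (-0.734646) = 0.550985 substitutions/site.

0.5510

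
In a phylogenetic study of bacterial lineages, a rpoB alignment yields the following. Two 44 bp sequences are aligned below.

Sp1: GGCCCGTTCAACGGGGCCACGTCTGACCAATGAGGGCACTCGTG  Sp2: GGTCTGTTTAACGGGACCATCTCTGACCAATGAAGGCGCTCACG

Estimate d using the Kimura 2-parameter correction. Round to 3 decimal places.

Of 44 sites, 9 differences are transitions and 1 are transversions, so P = 9/44 ≈ 0.204545 and Q = 1/44 ≈ 0.022727.
Under the Kimura two-parameter model, d = −½ ln(1 − 2P − Q) − ¼ ln(1 − 2Q).
1 − 2P − Q = 0.568183, giving −½ ln(0.568183) = 0.282656.
1 − 2Q = 0.954546, giving −¼ ln(0.954546) = 0.011630.
d = 0.282656 + 0.011630 = 0.294286.

0.294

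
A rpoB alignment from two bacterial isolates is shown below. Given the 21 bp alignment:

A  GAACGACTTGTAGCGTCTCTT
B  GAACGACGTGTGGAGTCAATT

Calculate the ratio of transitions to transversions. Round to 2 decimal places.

Transitions are A↔G and C↔T; transversions are all other mismatches.
Transitions: 1. Transversions: 4.
R = 1/4 = 0.25.

0.25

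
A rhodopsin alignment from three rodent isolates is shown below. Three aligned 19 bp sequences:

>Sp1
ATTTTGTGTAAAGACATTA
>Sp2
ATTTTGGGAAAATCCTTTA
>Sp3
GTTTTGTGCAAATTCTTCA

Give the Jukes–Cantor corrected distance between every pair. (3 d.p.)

d(Sp1,Sp2) = 0.324, d(Sp1,Sp3) = 0.410, d(Sp2,Sp3) = 0.324

Sp1–Sp2: 5/19 sites differ → p ≈ 0.263158, d = −0.75 ln(1 − 0.350877) = 0.324100 ≈ 0.324.
Sp1–Sp3: 6/19 sites differ → p ≈ 0.315789, d = −0.75 ln(1 − 0.421052) = 0.409907 ≈ 0.410.
Sp2–Sp3: 5/19 sites differ → p ≈ 0.263158, d = −0.75 ln(1 − 0.350877) = 0.324100 ≈ 0.324.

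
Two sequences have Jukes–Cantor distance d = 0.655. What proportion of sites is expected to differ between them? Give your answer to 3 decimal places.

p = (3/4)(1 − e^(−4d/3)) = 0.75 × (1 − e^(-0.873333)) = 0.75 × (1 − 0.417558) = 0.436832.

0.437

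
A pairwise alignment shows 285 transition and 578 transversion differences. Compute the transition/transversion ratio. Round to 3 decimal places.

0.493

R = 285/578 = 0.493079… ≈ 0.493 (to 3 d.p.).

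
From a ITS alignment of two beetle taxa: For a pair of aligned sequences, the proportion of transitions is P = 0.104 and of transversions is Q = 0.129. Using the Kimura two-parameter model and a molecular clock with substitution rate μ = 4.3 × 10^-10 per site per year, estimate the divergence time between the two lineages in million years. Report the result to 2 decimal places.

325.69

Under the Kimura two-parameter model, d = −½ ln(1 − 2P − Q) − ¼ ln(1 − 2Q).
1 − 2P − Q = 0.663, giving −½ ln(0.663) = 0.205490.
1 − 2Q = 0.742, giving −¼ ln(0.742) = 0.074602.
d = 0.205490 + 0.074602 = 0.280092.
Under a molecular clock d = 2μt, so t = d/(2μ) = 0.280092 / (2 × 4.3 × 10^-10) = 325.69 million years.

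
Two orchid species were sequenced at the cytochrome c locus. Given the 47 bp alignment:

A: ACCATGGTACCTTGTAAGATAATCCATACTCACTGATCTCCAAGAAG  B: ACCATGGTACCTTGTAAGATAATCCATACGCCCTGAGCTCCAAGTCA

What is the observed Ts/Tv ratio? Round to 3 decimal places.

Transitions are A↔G and C↔T; transversions are all other mismatches.
Transitions: 1. Transversions: 5.
R = 1/5 = 0.200.

0.200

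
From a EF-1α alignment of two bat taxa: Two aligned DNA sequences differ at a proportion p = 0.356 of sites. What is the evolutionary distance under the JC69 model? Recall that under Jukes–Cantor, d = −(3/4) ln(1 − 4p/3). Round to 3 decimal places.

d = −(3/4) ln(1 − 4p/3) = −0.75 ln(1 − 0.474667) = −0.75 ln(0.525333)
  = −0.75 × (-0.643723) = 0.482792 substitutions/site.

0.483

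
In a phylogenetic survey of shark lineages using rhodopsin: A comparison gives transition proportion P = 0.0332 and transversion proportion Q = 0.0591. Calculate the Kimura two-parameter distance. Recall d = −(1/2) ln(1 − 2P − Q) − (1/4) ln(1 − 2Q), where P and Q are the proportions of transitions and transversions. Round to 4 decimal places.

0.0985

Under the Kimura two-parameter model, d = −½ ln(1 − 2P − Q) − ¼ ln(1 − 2Q).
1 − 2P − Q = 0.8745, giving −½ ln(0.8745) = 0.067051.
1 − 2Q = 0.8818, giving −¼ ln(0.8818) = 0.031448.
d = 0.067051 + 0.031448 = 0.098499.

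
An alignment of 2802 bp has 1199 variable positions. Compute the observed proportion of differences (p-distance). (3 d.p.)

p = 1199/2802 = 0.427908… ≈ 0.428 (to 3 d.p.).

0.428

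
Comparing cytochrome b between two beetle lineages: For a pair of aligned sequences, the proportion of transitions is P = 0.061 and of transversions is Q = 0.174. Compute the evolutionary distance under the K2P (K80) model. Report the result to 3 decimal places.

0.282

Under the Kimura two-parameter model, d = −½ ln(1 − 2P − Q) − ¼ ln(1 − 2Q).
1 − 2P − Q = 0.704, giving −½ ln(0.704) = 0.175488.
1 − 2Q = 0.652, giving −¼ ln(0.652) = 0.106928.
d = 0.175488 + 0.106928 = 0.282416.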